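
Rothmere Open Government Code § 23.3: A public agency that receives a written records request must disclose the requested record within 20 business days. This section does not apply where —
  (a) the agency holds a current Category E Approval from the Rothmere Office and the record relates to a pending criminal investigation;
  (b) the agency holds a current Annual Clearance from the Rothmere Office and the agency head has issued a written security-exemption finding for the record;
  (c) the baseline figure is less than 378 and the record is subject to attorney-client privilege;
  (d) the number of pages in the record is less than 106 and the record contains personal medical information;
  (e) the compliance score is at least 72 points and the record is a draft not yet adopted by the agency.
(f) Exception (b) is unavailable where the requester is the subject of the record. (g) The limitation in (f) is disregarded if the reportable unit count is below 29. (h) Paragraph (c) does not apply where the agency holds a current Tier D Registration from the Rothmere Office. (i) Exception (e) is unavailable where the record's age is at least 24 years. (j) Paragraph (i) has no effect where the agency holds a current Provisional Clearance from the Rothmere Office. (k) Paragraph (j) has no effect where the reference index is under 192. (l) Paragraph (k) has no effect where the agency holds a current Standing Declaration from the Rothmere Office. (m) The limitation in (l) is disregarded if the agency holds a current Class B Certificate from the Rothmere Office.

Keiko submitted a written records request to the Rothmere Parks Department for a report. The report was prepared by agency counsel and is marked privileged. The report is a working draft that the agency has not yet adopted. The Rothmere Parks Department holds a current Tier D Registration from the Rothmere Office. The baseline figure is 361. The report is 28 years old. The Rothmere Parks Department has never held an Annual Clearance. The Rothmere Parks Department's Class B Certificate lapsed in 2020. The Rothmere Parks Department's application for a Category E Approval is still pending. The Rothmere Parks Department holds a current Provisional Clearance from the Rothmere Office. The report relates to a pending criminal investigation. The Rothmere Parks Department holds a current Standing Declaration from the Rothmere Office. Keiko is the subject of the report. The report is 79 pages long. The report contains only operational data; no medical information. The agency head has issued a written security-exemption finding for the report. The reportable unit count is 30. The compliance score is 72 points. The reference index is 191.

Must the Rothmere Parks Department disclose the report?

Exception (a) does not apply: the Category E Approval is not current.
Exception (b) fails — there is no Annual Clearance in force.
All of (c)'s requirements are met (the baseline figure is 361, less than the 378 limit; the report is privileged). Turning to paragraph (h): (h) operates — a current Tier D Registration is held. Exception (c) does not apply.
Exception (d) requires that the record contains personal medical information; but the report contains only operational data, so (d) is unavailable.
All of (e)'s requirements are met (the compliance score is 72 points, meeting the 72 points threshold; the report is an unadopted draft). Under paragraphs (i)–(m): (i) applies (the record's age is 28 years, meeting the 24 years threshold), but is displaced by (j): (j) operates against (i): a current Provisional Clearance is held. (k) would limit (j) — the reference index is 191, under the 192 limit — but (l) sets (k) aside: (l) operates against (k): a current Standing Declaration is held. (m) is not triggered (no current Class B Certificate is held), so (l) stands. Exception (e) stands.

No — exception (e) applies; the Rothmere Parks Department is not required to disclose the report.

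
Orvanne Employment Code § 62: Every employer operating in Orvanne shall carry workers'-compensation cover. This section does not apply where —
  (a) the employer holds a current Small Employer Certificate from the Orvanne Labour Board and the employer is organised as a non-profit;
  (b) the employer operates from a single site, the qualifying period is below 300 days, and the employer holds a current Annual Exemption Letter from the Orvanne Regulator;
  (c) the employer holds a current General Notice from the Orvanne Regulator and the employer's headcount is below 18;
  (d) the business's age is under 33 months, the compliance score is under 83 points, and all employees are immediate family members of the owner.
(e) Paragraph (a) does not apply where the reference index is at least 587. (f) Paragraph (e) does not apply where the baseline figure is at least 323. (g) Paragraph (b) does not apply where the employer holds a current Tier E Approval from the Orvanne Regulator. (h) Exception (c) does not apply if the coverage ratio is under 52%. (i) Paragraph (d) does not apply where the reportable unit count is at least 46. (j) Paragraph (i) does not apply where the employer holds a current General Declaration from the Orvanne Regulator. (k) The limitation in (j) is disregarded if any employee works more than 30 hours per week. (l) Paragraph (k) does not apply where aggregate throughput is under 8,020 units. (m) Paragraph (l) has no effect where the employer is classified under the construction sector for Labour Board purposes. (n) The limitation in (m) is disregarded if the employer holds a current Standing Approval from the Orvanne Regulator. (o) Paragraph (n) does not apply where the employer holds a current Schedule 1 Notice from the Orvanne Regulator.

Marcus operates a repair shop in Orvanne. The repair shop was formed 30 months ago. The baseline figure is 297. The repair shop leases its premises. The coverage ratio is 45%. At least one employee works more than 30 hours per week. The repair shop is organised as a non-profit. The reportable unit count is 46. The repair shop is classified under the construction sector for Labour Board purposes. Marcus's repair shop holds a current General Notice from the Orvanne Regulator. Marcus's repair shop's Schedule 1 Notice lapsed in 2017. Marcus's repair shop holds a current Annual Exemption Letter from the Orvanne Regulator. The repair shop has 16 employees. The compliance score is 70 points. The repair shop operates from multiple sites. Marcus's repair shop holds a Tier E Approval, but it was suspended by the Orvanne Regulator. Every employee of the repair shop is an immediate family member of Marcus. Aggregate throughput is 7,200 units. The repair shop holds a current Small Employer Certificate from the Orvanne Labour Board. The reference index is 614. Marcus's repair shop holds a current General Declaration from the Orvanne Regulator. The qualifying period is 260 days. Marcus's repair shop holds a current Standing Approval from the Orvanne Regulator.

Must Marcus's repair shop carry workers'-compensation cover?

Exception (a) is satisfied on its face — a current Small Employer Certificate is held; the employer is a non-profit. But applying paragraphs (e)–(f): (e) applies — the reference index is 614, meeting the 587 threshold. (f), which would lift (e), is inapplicable — the baseline figure is 297, short of 323. (a) is therefore removed.
Exception (b) fails — the employer operates from multiple sites.
Exception (c): a current General Notice is held; the employer's headcount is 16, below the 18 limit — every condition holds. Turning to paragraph (h): (h) operates — the coverage ratio is 45%, under the 52% limit. (c) is therefore removed.
Exception (d) is satisfied on its face — the business's age is 30 months, under the 33 months limit; the compliance score is 70 points, under the 83 points limit; every employee is an immediate family member. Under paragraphs (i)–(o): (i) would limit (d) — the reportable unit count is 46, meeting the 46 threshold — but (j) sets (i) aside: (j) operates against (i): a current General Declaration is held. (k) operates (at least one employee exceeds 30 hours/week), but is displaced by (l): (l) is engaged — aggregate throughput is 7,200 units, under the 8,020 units limit. (m) would limit (l) — the repair shop is classified under the construction sector — but (n) sets (m) aside: (n) is engaged — a current Standing Approval is held. (o) does not operate here (there is no Schedule 1 Notice in force), so (n) stands. Exception (d) stands.

No — exception (d) applies; Marcus's repair shop is not required to carry workers'-compensation cover.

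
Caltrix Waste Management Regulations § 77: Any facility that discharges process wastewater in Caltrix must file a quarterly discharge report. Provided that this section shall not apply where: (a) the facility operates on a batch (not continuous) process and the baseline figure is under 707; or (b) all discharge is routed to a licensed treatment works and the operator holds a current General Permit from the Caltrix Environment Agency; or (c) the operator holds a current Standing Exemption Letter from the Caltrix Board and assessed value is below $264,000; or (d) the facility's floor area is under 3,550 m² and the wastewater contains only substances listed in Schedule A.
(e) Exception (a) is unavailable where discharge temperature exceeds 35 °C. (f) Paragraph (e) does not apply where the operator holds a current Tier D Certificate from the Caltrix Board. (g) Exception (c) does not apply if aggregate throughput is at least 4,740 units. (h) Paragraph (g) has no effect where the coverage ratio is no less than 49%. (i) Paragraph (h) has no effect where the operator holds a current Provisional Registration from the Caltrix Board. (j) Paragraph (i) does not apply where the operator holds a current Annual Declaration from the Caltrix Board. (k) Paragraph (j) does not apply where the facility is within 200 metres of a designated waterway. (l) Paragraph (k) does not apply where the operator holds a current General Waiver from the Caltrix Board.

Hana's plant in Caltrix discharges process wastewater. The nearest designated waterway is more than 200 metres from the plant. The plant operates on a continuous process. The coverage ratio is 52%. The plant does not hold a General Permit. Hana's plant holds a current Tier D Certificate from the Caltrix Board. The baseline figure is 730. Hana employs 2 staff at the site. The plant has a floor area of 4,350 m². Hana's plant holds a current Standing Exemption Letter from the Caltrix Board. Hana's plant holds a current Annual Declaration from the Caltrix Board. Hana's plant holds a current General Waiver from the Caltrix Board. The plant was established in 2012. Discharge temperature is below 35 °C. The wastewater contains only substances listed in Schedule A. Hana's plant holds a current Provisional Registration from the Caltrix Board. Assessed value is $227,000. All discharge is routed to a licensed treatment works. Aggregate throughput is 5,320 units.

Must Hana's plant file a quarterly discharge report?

No — exception (c) applies; Hana's plant is not required to file a quarterly discharge report.

Exception (a) does not apply: the facility operates on a continuous process.
Exception (b) does not apply: no General Permit is held.
All of (c)'s requirements are met (a current Standing Exemption Letter is held; assessed value is $227,000, below the $264,000 limit). Under paragraphs (g)–(l): (g) would limit (c) — aggregate throughput is 5,320 units, meeting the 4,740 units threshold — but (h) sets (g) aside: (h) operates — the coverage ratio is 52%, meeting the 49% threshold. (i) operates (a current Provisional Registration is held), but is overridden by (j): (j) is triggered — a current Annual Declaration is held. (k), which would lift (j), is not triggered — the plant is more than 200 m from any designated waterway. (c) remains available.
Exception (d) does not apply: the facility's floor area is 4,350 m², not under 3,550 m².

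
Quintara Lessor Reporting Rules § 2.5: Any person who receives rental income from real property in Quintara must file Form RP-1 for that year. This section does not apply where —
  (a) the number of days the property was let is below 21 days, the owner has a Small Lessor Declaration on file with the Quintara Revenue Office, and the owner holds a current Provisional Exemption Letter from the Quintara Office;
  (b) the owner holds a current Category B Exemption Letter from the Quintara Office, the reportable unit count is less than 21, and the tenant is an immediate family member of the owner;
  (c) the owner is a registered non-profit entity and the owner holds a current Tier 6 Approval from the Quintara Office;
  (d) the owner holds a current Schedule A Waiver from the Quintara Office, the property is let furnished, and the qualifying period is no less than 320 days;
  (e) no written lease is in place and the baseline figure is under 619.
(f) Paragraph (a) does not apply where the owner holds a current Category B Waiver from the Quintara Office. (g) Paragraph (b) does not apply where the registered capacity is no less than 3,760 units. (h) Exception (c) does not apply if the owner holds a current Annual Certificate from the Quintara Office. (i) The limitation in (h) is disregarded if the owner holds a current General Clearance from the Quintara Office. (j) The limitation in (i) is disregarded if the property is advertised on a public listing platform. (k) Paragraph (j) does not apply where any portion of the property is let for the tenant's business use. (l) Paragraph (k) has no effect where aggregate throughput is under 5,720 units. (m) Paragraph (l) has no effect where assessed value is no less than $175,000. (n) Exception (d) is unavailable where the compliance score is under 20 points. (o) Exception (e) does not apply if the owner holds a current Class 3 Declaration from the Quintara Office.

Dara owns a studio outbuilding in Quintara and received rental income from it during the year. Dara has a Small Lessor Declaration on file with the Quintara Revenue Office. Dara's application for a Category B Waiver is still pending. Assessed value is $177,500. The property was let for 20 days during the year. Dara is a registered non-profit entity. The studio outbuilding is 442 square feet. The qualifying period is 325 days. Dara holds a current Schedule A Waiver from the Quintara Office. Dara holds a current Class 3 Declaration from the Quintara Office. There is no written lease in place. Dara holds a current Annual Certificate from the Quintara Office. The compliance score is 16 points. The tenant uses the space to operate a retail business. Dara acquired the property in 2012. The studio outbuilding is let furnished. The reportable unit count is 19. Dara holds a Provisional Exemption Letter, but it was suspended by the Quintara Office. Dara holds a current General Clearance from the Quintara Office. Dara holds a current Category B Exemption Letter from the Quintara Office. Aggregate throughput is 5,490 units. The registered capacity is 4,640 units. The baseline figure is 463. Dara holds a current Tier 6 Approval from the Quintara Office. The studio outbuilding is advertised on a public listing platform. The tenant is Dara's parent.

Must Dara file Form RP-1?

Exception (a) fails — there is no Provisional Exemption Letter in force.
All of (b)'s requirements are met (a current Category B Exemption Letter is held; the reportable unit count is 19, less than the 21 limit; the tenant is an immediate family member). But: (g) operates — the registered capacity is 4,640 units, meeting the 3,760 units threshold. Exception (b) does not apply.
Exception (c) is satisfied on its face — Dara is a registered non-profit; a current Tier 6 Approval is held. Under paragraphs (h)–(m): (h) would limit (c) — a current Annual Certificate is held — but (i) sets (h) aside: (i) applies — a current General Clearance is held. (j) is triggered (the property is publicly advertised), but is displaced by (k): (k) is engaged — the space is let for business use. (l) is engaged (aggregate throughput is 5,490 units, under the 5,720 units limit), but is displaced by (m): (m) operates against (l): assessed value is $177,500, meeting the $175,000 threshold. (c) remains available.
Exception (d) is satisfied on its face — a current Schedule A Waiver is held; the property is let furnished; the qualifying period is 325 days, meeting the 320 days threshold. Turning to paragraph (n): (n) operates against (d): the compliance score is 16 points, under the 20 points limit. So (d) is unavailable.
Exception (e)'s conditions are all satisfied: there is no written lease; the baseline figure is 463, under the 619 limit. However, paragraph (o) must be considered: (o) operates — a current Class 3 Declaration is held. Exception (e) does not apply.

No — exception (c) applies; Dara is not required to file Form RP-1.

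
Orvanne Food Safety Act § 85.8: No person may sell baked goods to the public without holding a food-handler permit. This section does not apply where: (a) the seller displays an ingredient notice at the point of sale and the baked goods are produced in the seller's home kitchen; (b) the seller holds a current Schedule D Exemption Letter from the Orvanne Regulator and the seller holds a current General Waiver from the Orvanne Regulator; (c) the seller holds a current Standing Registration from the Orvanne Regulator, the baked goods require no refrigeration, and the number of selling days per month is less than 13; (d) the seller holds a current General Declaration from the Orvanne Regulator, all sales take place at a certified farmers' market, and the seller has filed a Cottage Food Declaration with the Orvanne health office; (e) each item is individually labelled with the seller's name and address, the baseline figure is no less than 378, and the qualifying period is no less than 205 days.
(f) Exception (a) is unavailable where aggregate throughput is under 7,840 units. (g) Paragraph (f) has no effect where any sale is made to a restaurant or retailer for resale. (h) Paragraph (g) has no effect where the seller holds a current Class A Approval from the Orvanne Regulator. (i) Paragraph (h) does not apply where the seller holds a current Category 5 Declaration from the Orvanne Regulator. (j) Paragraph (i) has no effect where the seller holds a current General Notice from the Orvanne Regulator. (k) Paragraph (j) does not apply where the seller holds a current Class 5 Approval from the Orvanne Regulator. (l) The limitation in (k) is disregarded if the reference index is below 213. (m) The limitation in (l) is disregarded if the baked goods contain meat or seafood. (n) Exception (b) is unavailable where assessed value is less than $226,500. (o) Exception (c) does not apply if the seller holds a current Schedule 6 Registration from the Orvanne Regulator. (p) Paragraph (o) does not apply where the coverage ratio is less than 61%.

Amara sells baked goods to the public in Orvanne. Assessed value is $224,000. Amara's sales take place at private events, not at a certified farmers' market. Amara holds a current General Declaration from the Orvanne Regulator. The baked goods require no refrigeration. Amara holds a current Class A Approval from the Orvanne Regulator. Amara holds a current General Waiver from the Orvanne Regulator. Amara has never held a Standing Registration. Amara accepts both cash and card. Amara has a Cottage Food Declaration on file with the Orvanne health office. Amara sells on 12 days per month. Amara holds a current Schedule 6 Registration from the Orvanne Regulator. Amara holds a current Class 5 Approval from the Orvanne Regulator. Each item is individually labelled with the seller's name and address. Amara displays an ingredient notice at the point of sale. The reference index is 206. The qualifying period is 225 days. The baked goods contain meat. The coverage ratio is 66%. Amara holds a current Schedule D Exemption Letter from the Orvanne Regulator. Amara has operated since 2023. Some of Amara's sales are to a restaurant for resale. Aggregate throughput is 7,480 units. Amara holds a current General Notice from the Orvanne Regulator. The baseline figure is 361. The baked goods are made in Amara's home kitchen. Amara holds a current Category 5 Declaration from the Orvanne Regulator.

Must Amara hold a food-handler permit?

No — exception (a) applies; Amara is not required to hold a food-handler permit.

Exception (a)'s conditions are all satisfied: an ingredient notice is displayed; the baked goods are home-kitchen produced. Under paragraphs (f)–(m): (f) would limit (a) — aggregate throughput is 7,480 units, under the 7,840 units limit — but (g) sets (f) aside: (g) operates against (f): some sales are to a restaurant for resale. (h) is engaged (a current Class A Approval is held), but is displaced by (i): (i) is triggered — a current Category 5 Declaration is held. (j) applies (a current General Notice is held), but is set aside by (k): (k) operates against (j): a current Class 5 Approval is held. (l) is engaged (the reference index is 206, below the 213 limit), but is overridden by (m): (m) operates against (l): the baked goods contain meat. (a) remains available.
All of (b)'s requirements are met (a current Schedule D Exemption Letter is held; a current General Waiver is held). Turning to paragraph (n): (n) is triggered — assessed value is $224,000, less than the $226,500 limit. (b) is therefore removed.
Exception (c) fails — no current Standing Registration is held.
Exception (d) fails — sales are at private events, not a certified farmers' market.
Exception (e) fails — the baseline figure is 361, short of 378.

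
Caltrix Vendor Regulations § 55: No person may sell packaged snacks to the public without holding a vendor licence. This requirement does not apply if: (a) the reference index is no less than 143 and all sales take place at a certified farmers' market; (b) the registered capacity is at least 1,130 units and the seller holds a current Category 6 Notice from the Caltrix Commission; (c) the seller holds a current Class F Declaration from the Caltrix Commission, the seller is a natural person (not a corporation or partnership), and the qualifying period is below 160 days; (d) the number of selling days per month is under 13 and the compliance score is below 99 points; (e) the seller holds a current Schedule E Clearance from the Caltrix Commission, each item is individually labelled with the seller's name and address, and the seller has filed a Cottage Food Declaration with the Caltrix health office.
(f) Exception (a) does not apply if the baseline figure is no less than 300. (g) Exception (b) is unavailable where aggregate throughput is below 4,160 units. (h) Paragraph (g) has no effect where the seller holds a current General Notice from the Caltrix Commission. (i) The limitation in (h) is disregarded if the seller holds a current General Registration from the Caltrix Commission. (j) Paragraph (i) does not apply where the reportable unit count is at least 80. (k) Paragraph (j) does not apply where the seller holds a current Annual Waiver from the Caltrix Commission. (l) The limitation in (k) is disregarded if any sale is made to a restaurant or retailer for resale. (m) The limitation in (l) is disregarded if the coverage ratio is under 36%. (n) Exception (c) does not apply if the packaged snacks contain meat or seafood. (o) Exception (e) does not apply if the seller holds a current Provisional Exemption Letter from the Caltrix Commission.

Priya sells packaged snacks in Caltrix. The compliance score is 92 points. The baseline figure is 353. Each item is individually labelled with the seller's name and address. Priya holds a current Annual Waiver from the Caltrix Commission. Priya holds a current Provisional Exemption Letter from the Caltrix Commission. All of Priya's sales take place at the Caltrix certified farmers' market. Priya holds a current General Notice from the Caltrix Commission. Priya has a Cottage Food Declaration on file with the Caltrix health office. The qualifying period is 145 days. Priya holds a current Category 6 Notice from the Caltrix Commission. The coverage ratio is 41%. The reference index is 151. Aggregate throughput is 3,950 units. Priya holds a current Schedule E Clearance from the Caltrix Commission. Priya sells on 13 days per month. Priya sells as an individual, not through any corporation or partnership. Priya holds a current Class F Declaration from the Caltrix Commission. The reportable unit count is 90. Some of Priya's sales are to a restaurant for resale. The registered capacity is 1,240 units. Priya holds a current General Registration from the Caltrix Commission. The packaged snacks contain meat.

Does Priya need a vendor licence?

Exception (a): the reference index is 151, meeting the 143 threshold; all sales are at a certified farmers' market — every condition holds. Turning to paragraph (f): (f) operates against (a): the baseline figure is 353, meeting the 300 threshold. So (a) is unavailable.
All of (b)'s requirements are met (the registered capacity is 1,240 units, meeting the 1,130 units threshold; a current Category 6 Notice is held). Applying paragraphs (g)–(m): (g) applies (aggregate throughput is 3,950 units, below the 4,160 units limit), but is set aside by (h): (h) is triggered — a current General Notice is held. (i) is triggered (a current General Registration is held), but is overridden by (j): (j) operates — the reportable unit count is 90, meeting the 80 threshold. (k) operates (a current Annual Waiver is held), but is displaced by (l): (l) operates against (k): some sales are to a restaurant for resale. (m), which would lift (l), does not operate here — the coverage ratio is 41%, not under 36%. So (b) applies.
Exception (c) is satisfied on its face — a current Class F Declaration is held; the seller is a natural person; the qualifying period is 145 days, below the 160 days limit. But: (n) operates against (c): the packaged snacks contain meat. (c) is therefore removed.
Exception (d) fails — the number of selling days per month is 13, not under 13.
Exception (e): a current Schedule E Clearance is held; items are individually labelled; a Cottage Food Declaration is on file — every condition holds. But: (o) operates against (e): a current Provisional Exemption Letter is held. (e) is therefore removed.

No — exception (b) applies; Priya is not required to hold a vendor licence.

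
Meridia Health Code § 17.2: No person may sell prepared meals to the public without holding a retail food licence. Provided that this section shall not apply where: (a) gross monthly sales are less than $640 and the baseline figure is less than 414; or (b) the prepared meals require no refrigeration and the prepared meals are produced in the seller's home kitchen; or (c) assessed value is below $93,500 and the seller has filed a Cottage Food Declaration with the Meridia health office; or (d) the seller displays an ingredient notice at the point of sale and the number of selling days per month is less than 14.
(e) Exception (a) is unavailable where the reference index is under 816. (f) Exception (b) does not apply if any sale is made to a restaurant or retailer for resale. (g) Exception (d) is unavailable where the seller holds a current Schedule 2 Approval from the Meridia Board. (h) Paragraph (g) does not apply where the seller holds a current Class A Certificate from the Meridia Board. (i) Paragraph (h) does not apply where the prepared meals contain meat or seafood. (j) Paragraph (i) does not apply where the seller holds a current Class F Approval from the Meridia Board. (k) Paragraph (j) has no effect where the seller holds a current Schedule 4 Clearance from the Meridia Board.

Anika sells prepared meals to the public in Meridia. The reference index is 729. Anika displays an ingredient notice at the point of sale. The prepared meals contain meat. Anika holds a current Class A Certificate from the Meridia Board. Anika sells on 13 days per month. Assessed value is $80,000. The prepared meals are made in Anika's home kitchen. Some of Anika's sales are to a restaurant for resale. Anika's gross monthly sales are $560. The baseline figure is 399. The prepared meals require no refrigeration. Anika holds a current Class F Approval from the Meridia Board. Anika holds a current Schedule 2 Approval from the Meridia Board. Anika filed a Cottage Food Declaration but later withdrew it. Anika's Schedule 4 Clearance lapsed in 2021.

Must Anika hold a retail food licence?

No — exception (d) applies; Anika is not required to hold a retail food licence.

Exception (a)'s conditions are all satisfied: gross monthly sales are $560, less than the $640 limit; the baseline figure is 399, less than the 414 limit. However, paragraph (e) must be considered: (e) operates against (a): the reference index is 729, under the 816 limit. (a) is therefore removed.
Exception (b) is satisfied on its face — the prepared meals are shelf-stable; the prepared meals are home-kitchen produced. However, paragraph (f) must be considered: (f) operates — some sales are to a restaurant for resale. So (b) is unavailable.
Exception (c) requires that the seller has filed a Cottage Food Declaration with the Meridia health office; but the Cottage Food Declaration was withdrawn, so (c) is unavailable.
Exception (d): an ingredient notice is displayed; the number of selling days per month is 13, less than the 14 limit — every condition holds. Considering the limiting provisions: (g) is triggered (a current Schedule 2 Approval is held), but yields to (h): (h) is engaged — a current Class A Certificate is held. (i) would limit (h) — the prepared meals contain meat — but (j) sets (i) aside: (j) is engaged — a current Class F Approval is held. (k) does not operate here (no current Schedule 4 Clearance is held), so (j) stands. Exception (d) stands.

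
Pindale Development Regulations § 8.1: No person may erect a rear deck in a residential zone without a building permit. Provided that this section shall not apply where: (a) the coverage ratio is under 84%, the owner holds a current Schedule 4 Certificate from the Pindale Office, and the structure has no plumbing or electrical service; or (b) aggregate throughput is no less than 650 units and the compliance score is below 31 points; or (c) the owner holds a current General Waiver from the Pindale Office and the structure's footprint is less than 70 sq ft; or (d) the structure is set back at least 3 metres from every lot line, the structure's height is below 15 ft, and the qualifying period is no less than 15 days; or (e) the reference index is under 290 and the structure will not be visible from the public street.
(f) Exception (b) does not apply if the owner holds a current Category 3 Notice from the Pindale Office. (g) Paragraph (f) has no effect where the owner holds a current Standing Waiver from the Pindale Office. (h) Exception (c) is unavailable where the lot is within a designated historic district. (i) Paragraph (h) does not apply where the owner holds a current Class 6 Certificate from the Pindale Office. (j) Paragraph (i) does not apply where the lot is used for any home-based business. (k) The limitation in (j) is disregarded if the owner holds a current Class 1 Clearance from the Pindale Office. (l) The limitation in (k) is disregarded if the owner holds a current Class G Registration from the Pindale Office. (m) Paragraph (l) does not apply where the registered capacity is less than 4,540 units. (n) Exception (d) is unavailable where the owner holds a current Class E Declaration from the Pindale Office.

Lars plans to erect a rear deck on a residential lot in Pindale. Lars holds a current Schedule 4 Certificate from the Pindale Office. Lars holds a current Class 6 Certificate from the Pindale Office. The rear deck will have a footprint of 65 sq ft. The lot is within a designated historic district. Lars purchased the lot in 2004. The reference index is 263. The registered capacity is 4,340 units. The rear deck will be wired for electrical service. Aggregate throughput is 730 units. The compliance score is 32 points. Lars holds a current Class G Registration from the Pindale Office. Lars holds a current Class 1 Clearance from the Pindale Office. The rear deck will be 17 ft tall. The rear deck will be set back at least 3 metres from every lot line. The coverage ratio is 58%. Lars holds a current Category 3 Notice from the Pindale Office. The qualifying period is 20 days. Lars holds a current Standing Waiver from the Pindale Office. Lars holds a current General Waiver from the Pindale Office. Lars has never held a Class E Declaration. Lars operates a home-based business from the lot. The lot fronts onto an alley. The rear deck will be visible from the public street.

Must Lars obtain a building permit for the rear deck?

Exception (a) does not apply: electrical service is planned.
Exception (b) requires that the compliance score is below 31 points; but the compliance score is 32 points, not below 31 points, so (b) is unavailable.
Exception (c): a current General Waiver is held; the structure's footprint is 65 sq ft, less than the 70 sq ft limit — every condition holds. Applying paragraphs (h)–(m): (h) is engaged (the lot is in a historic district), but yields to (i): (i) operates against (h): a current Class 6 Certificate is held. (j) would limit (i) — a home-based business operates on the lot — but (k) sets (j) aside: (k) applies — a current Class 1 Clearance is held. (l) would limit (k) — a current Class G Registration is held — but (m) sets (l) aside: (m) operates against (l): the registered capacity is 4,340 units, less than the 4,540 units limit. So (c) applies.
Exception (d) fails — the structure's height is 17 ft, not below 15 ft.
Exception (e) fails — the structure will be visible from the street.

No — exception (c) applies; Lars does not need a building permit.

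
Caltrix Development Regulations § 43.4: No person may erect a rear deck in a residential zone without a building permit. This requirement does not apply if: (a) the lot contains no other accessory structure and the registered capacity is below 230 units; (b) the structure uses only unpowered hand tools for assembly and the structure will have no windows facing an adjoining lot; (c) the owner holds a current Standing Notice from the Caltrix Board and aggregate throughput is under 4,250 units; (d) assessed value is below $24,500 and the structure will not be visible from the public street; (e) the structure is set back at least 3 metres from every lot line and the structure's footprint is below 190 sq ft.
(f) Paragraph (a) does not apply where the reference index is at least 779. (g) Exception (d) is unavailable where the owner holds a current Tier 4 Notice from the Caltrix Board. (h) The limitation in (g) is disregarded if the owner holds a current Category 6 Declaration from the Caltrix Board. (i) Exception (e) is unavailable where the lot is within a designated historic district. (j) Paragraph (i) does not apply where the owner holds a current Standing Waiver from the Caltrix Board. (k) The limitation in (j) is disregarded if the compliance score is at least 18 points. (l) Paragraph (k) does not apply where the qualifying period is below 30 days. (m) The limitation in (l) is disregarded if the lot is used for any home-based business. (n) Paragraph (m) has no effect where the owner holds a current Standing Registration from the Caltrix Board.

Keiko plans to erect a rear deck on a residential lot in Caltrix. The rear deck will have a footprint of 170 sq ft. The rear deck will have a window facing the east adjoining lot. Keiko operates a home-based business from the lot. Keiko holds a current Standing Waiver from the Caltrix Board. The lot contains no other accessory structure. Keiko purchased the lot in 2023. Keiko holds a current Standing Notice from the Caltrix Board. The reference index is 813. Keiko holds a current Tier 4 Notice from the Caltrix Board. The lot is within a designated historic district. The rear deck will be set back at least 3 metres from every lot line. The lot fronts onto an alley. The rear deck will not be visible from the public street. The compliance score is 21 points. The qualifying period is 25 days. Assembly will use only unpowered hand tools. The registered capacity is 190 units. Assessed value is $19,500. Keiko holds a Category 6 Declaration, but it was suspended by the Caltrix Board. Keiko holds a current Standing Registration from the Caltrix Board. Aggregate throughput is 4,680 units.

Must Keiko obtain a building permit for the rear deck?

No — exception (e) applies; Keiko does not need a building permit.

Exception (a) is satisfied on its face — the lot has no other accessory structure; the registered capacity is 190 units, below the 230 units limit. Turning to paragraph (f): (f) operates — the reference index is 813, meeting the 779 threshold. (a) is therefore removed.
Exception (b) requires that the structure will have no windows facing an adjoining lot; but a window faces an adjoining lot, so (b) is unavailable.
Exception (c) fails — aggregate throughput is 4,680 units, not under 4,250 units.
Exception (d): assessed value is $19,500, below the $24,500 limit; the structure will not be visible from the street — every condition holds. But applying paragraphs (g)–(h): (g) operates against (d): a current Tier 4 Notice is held. (h), which would lift (g), is not triggered — the Category 6 Declaration is not current. Exception (d) does not apply.
Exception (e)'s conditions are all satisfied: the setback is at least 3 m on every side; the structure's footprint is 170 sq ft, below the 190 sq ft limit. Under paragraphs (i)–(n): (i) is engaged (the lot is in a historic district), but is overridden by (j): (j) is engaged — a current Standing Waiver is held. (k) would limit (j) — the compliance score is 21 points, meeting the 18 points threshold — but (l) sets (k) aside: (l) is engaged — the qualifying period is 25 days, below the 30 days limit. (m) applies (a home-based business operates on the lot), but yields to (n): (n) applies — a current Standing Registration is held. So (e) applies.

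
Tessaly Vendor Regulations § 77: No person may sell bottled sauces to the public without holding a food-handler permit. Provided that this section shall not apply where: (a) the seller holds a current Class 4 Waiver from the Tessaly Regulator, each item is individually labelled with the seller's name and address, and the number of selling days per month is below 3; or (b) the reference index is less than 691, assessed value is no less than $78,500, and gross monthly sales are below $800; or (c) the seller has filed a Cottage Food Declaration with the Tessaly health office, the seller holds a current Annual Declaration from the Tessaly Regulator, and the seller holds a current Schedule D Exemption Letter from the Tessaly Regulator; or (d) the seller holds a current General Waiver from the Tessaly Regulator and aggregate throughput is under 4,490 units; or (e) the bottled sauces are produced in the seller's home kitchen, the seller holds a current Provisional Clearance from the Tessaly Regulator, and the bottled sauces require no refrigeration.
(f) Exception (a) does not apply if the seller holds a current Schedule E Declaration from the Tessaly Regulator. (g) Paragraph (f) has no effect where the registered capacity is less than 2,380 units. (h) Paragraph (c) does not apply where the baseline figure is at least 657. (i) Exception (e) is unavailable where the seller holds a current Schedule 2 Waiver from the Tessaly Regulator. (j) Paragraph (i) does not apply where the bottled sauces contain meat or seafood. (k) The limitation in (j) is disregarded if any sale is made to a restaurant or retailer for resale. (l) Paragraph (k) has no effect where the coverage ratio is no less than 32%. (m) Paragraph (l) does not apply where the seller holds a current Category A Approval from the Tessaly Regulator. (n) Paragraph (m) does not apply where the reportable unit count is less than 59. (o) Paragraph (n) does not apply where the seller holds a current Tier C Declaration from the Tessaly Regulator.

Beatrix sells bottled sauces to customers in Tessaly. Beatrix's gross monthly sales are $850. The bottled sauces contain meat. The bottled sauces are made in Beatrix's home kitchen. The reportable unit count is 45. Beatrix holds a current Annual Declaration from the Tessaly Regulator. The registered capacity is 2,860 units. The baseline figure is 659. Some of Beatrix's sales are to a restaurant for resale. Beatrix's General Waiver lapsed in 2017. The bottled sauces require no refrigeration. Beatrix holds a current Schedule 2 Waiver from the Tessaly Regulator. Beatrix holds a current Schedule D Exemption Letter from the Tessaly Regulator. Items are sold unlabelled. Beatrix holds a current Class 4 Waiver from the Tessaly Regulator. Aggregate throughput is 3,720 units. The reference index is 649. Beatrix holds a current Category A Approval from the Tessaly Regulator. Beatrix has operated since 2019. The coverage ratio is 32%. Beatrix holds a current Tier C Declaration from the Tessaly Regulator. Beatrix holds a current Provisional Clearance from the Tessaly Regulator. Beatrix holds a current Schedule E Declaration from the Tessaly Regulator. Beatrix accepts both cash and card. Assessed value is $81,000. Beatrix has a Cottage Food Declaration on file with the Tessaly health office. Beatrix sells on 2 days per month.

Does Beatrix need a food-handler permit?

Exception (a) fails — items are sold unlabelled.
Exception (b) requires that gross monthly sales are below $800; but gross monthly sales are $850, not below $800, so (b) is unavailable.
Exception (c): a Cottage Food Declaration is on file; a current Annual Declaration is held; a current Schedule D Exemption Letter is held — every condition holds. But: (h) is triggered — the baseline figure is 659, meeting the 657 threshold. So (c) is unavailable.
Exception (d) does not apply: the General Waiver is not current.
Exception (e)'s conditions are all satisfied: the bottled sauces are home-kitchen produced; a current Provisional Clearance is held; the bottled sauces are shelf-stable. Turning to paragraphs (i)–(o): (i) operates — a current Schedule 2 Waiver is held. (j) would limit (i) — the bottled sauces contain meat — but (k) sets (j) aside: (k) applies — some sales are to a restaurant for resale. (l) is triggered (the coverage ratio is 32%, meeting the 32% threshold), but is displaced by (m): (m) operates — a current Category A Approval is held. (n) is triggered (the reportable unit count is 45, less than the 59 limit), but is displaced by (o): (o) is engaged — a current Tier C Declaration is held. (e) is therefore removed.
None of the exceptions is available; § 77 applies in full.

Yes — Beatrix must hold a food-handler permit.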